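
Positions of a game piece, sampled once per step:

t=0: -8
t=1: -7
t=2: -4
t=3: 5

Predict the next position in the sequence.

Consecutive displacements +1, +3, +9 scale by a factor of 3 each step.
step 4: 5 + 27 → 32

32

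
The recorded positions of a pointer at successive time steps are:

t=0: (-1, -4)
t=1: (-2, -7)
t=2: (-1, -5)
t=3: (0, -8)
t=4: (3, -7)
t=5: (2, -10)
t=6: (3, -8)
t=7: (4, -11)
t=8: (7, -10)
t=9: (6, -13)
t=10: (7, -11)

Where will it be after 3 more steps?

(10, -16)

The moves between consecutive positions are (-1, -3), (+1, +2), (+1, -3), (+3, +1), (-1, -3), (+1, +2), (+1, -3), (+3, +1), (-1, -3), (+1, +2); they repeat the 4-cycle [(-1, -3), (+1, +2), (+1, -3), (+3, +1)].
step 11: apply (+1, -3) → (8, -14)
step 12: apply (+3, +1) → (11, -13)
step 13: apply (-1, -3) → (10, -16)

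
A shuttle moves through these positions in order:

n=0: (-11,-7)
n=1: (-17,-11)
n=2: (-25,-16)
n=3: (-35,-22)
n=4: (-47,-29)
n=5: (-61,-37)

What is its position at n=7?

(-95,-56)

Successive displacements: (-6,-4), (-8,-5), (-10,-6), (-12,-7), (-14,-8) — each changes by (-2,-1).
step 6: (-61,-37) + (-16,-9) → (-77,-46)
step 7: (-77,-46) + (-18,-10) → (-95,-56)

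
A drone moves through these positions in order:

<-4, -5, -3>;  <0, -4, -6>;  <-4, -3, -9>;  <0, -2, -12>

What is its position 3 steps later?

First: cycles through -4, 0 every 2 steps. Step 6 lands at position 0 of the cycle → -4.
Second: linear, +1 per step → 1 at step 6.
Third: linear, -3 per step → -21 at step 6.

<-4, 1, -21>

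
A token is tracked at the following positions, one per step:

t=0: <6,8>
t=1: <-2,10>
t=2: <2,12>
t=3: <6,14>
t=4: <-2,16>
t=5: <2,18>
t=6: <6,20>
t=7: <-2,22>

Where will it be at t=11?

First: cycles through 6, -2, 2 every 3 steps. Step 11 lands at position 2 of the cycle → 2.
Second: linear, +2 per step → 30 at step 11.

<2,30>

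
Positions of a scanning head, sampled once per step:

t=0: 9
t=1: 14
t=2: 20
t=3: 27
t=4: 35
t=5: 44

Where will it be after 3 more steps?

Taking differences between consecutive positions: +5, +6, +7, +8, +9. These grow by +1 each step.
step 6: 44 + 10 → 54
step 7: 54 + 11 → 65
step 8: 65 + 12 → 77

77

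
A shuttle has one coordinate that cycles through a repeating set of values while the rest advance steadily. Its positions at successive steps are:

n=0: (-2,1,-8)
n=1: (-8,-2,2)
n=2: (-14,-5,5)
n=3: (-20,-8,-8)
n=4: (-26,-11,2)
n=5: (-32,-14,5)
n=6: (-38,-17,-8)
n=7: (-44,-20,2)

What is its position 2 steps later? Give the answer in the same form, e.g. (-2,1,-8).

The first coordinate changes by -6 each step, so at step 9 it is -2 + 9·(-6) = -56.
The second coordinate changes by -3 each step, so at step 9 it is 1 + 9·(-3) = -26.
The third coordinate repeats the cycle [-8, 2, 5] with period 3; step 9 mod 3 = 0, giving -8.

(-56,-26,-8)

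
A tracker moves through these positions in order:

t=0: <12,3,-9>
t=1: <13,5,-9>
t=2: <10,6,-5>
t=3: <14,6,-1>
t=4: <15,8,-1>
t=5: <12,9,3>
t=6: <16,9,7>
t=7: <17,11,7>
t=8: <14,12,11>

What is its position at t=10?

<19,14,15>

Differencing gives <+1,+2,+0>, <-3,+1,+4>, <+4,+0,+4>, <+1,+2,+0>, <-3,+1,+4>, <+4,+0,+4>, <+1,+2,+0>, <-3,+1,+4>. This is the pattern <+1,+2,+0>, <-3,+1,+4>, <+4,+0,+4> repeated.
step 9: apply <+4,+0,+4> → <18,12,15>
step 10: apply <+1,+2,+0> → <19,14,15>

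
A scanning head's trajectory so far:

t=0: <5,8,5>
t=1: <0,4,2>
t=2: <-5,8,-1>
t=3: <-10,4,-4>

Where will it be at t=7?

<-30,4,-16>

First: linear, -5 per step → -30 at step 7.
Second: cycles through 8, 4 every 2 steps. Step 7 lands at position 1 of the cycle → 4.
Third: linear, -3 per step → -16 at step 7.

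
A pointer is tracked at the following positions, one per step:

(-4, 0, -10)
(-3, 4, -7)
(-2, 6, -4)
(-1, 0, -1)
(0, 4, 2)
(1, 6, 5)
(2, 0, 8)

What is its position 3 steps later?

The first coordinate changes by +1 each step, so at step 9 it is -4 + 9·(1) = 5.
The second coordinate repeats the cycle [0, 4, 6] with period 3; step 9 mod 3 = 0, giving 0.
The third coordinate changes by +3 each step, so at step 9 it is -10 + 9·(3) = 17.

(5, 0, 17)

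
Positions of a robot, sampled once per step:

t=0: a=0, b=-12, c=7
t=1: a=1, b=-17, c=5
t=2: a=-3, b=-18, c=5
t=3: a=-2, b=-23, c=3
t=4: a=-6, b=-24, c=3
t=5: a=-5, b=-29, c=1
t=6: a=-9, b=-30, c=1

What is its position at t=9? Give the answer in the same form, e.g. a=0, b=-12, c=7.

The moves between consecutive positions are (+1,-5,-2), (-4,-1,+0), (+1,-5,-2), (-4,-1,+0), (+1,-5,-2), (-4,-1,+0); they repeat the 2-cycle [(+1,-5,-2), (-4,-1,+0)].
step 7: apply (+1,-5,-2) → a=-8, b=-35, c=-1
step 8: apply (-4,-1,+0) → a=-12, b=-36, c=-1
step 9: apply (+1,-5,-2) → a=-11, b=-41, c=-3

a=-11, b=-41, c=-3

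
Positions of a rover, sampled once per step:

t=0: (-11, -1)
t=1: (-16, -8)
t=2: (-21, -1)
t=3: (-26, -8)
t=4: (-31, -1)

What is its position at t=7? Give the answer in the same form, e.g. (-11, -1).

The first coordinate changes by -5 each step, so at step 7 it is -11 + 7·(-5) = -46.
The second coordinate repeats the cycle [-1, -8] with period 2; step 7 mod 2 = 1, giving -8.

(-46, -8)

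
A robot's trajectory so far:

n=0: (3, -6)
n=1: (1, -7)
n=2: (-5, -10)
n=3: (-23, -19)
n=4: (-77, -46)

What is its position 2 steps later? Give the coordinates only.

The jumps are (-2, -1), (-6, -3), (-18, -9), (-54, -27) — a geometric progression with ratio 3.
step 5: (-77, -46) + (-162, -81) → (-239, -127)
step 6: (-239, -127) + (-486, -243) → (-725, -370)

(-725, -370)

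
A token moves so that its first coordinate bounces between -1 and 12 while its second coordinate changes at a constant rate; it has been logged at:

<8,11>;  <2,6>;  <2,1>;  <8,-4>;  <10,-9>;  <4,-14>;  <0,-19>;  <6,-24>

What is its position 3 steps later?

The first coordinate reflects between -1 and 12, moving 6 per step.
  step 8: 6 → 12
  step 9: 12 → 6
  step 10: 6 → 0
The second coordinate changes by -5 each step: at step 10 it is -39.

<0,-39>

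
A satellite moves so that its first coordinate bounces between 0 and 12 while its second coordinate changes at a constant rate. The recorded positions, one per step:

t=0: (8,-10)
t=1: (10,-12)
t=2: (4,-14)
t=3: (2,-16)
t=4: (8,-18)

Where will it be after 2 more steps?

(4,-22)

The first coordinate travels 6 per step and bounces off the walls at 0 and 12.
  step 5: 8 → 10
  step 6: 10 → 4
The second coordinate changes by -2 each step: at step 6 it is -22.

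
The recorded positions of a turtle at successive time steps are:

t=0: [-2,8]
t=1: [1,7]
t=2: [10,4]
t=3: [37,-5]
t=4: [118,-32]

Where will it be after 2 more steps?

Step-to-step displacements: [+3,-1], [+9,-3], [+27,-9], [+81,-27]; each is 3× the previous.
step 5: [118,-32] + [+243,-81] → [361,-113]
step 6: [361,-113] + [+729,-243] → [1090,-356]

[1090,-356]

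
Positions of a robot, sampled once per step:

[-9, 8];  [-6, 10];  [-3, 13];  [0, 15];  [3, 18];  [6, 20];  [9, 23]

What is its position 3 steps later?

[18, 30]

Step-to-step displacements: [+3, +2], [+3, +3], [+3, +2], [+3, +3], [+3, +2], [+3, +3] — a repeating cycle of length 2.
step 7: apply [+3, +2] → [12, 25]
step 8: apply [+3, +3] → [15, 28]
step 9: apply [+3, +2] → [18, 30]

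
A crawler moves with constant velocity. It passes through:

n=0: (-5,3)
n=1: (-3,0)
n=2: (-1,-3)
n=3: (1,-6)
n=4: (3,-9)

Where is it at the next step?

Constant displacement of (+2,-3) per step.
step 5: (3,-9) + (+2,-3) → (5,-12)

(5,-12)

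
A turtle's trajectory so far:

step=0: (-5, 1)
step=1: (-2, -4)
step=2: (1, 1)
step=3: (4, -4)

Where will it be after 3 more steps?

(13, 1)

First: linear, +3 per step → 13 at step 6.
Second: cycles through 1, -4 every 2 steps. Step 6 lands at position 0 of the cycle → 1.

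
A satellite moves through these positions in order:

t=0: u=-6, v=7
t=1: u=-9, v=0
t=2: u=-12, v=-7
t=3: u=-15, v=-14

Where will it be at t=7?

The position changes by (-3,-7) every step.
step 4: u=-15, v=-14 + (-3,-7) → u=-18, v=-21
step 5: u=-18, v=-21 + (-3,-7) → u=-21, v=-28
step 6: u=-21, v=-28 + (-3,-7) → u=-24, v=-35
step 7: u=-24, v=-35 + (-3,-7) → u=-27, v=-42

u=-27, v=-42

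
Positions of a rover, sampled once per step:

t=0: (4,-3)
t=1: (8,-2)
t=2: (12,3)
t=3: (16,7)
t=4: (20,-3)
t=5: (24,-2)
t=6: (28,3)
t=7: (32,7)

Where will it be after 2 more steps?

(40,-2)

The first coordinate changes by +4 each step, so at step 9 it is 4 + 9·(4) = 40.
The second coordinate repeats the cycle [-3, -2, 3, 7] with period 4; step 9 mod 4 = 1, giving -2.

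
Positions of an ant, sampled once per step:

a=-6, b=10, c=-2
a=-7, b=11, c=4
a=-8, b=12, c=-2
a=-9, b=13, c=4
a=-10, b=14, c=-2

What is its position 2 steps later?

a=-12, b=16, c=-2

The a coordinate changes by -1 each step, so at step 6 it is -6 + 6·(-1) = -12.
The b coordinate changes by +1 each step, so at step 6 it is 10 + 6·(1) = 16.
The c coordinate repeats the cycle [-2, 4] with period 2; step 6 mod 2 = 0, giving -2.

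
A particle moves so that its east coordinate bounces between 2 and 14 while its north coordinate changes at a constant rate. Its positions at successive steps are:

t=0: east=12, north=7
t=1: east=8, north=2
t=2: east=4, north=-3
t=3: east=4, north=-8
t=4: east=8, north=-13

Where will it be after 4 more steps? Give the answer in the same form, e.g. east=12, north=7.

The east coordinate travels 4 per step and bounces off the walls at 2 and 14.
  step 5: 8 → 12
  step 6: 12 → 12
  step 7: 12 → 8
  step 8: 8 → 4
The north coordinate changes by -5 each step: at step 8 it is -33.

east=4, north=-33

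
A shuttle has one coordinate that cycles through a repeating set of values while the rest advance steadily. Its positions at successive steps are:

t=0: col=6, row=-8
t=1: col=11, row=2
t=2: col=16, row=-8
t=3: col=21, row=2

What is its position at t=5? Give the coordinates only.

Col: linear, +5 per step → 31 at step 5.
Row: cycles through -8, 2 every 2 steps. Step 5 lands at position 1 of the cycle → 2.

col=31, row=2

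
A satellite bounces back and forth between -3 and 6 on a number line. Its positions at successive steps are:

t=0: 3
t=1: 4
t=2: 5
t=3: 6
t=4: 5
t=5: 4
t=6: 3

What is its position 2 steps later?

The value travels 1 per step and bounces off the walls at -3 and 6.
  step 7: 3 → 2
  step 8: 2 → 1

1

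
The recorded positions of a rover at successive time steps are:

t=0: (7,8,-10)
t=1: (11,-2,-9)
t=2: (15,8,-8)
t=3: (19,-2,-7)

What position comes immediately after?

The first coordinate changes by +4 each step, so at step 4 it is 7 + 4·(4) = 23.
The second coordinate repeats the cycle [8, -2] with period 2; step 4 mod 2 = 0, giving 8.
The third coordinate changes by +1 each step, so at step 4 it is -10 + 4·(1) = -6.

(23,8,-6)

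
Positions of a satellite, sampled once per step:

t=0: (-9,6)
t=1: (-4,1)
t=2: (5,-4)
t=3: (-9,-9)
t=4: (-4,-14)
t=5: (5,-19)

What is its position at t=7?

(-4,-29)

First: cycles through -9, -4, 5 every 3 steps. Step 7 lands at position 1 of the cycle → -4.
Second: linear, -5 per step → -29 at step 7.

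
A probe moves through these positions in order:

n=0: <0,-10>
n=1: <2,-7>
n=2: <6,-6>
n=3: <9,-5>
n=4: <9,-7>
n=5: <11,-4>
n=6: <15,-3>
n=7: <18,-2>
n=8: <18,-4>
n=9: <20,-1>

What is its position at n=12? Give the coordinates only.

<27,-1>

Differencing gives <+2,+3>, <+4,+1>, <+3,+1>, <+0,-2>, <+2,+3>, <+4,+1>, <+3,+1>, <+0,-2>, <+2,+3>. This is the pattern <+2,+3>, <+4,+1>, <+3,+1>, <+0,-2> repeated.
step 10: apply <+4,+1> → <24,0>
step 11: apply <+3,+1> → <27,1>
step 12: apply <+0,-2> → <27,-1>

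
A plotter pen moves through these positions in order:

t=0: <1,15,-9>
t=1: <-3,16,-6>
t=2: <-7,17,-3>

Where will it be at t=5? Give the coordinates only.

<-19,20,6>

The position changes by <-4,+1,+3> every step.
step 3: <-7,17,-3> + <-4,+1,+3> → <-11,18,0>
step 4: <-11,18,0> + <-4,+1,+3> → <-15,19,3>
step 5: <-15,19,3> + <-4,+1,+3> → <-19,20,6>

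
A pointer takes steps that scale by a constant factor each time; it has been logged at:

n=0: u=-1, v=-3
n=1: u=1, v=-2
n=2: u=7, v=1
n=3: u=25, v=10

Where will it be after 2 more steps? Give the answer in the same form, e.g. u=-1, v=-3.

The jumps are (+2, +1), (+6, +3), (+18, +9) — a geometric progression with ratio 3.
step 4: u=25, v=10 + (+54, +27) → u=79, v=37
step 5: u=79, v=37 + (+162, +81) → u=241, v=118

u=241, v=118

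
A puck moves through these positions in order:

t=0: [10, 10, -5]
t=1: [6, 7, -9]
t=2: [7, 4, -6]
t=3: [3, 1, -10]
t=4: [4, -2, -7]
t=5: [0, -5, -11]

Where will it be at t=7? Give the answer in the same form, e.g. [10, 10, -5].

[-3, -11, -12]

Step-to-step displacements: [-4, -3, -4], [+1, -3, +3], [-4, -3, -4], [+1, -3, +3], [-4, -3, -4] — a repeating cycle of length 2.
step 6: apply [+1, -3, +3] → [1, -8, -8]
step 7: apply [-4, -3, -4] → [-3, -11, -12]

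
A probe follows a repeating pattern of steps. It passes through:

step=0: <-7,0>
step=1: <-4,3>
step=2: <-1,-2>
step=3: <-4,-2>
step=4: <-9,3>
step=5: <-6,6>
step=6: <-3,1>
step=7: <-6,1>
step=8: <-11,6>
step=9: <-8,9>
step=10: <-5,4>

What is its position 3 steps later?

Step-to-step displacements: <+3,+3>, <+3,-5>, <-3,+0>, <-5,+5>, <+3,+3>, <+3,-5>, <-3,+0>, <-5,+5>, <+3,+3>, <+3,-5> — a repeating cycle of length 4.
step 11: apply <-3,+0> → <-8,4>
step 12: apply <-5,+5> → <-13,9>
step 13: apply <+3,+3> → <-10,12>

<-10,12>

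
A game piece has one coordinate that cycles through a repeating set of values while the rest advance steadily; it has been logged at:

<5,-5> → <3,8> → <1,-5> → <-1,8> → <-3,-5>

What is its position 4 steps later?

<-11,-5>

The first coordinate changes by -2 each step, so at step 8 it is 5 + 8·(-2) = -11.
The second coordinate repeats the cycle [-5, 8] with period 2; step 8 mod 2 = 0, giving -5.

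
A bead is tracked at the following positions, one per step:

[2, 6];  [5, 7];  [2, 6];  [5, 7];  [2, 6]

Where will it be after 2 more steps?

Consecutive displacements [+3, +1], [-3, -1], [+3, +1], [-3, -1] scale by a factor of -1 each step.
step 5: [2, 6] + [+3, +1] → [5, 7]
step 6: [5, 7] + [-3, -1] → [2, 6]

[2, 6]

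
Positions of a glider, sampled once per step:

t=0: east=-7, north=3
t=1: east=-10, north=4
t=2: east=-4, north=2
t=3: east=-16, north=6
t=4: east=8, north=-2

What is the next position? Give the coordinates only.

east=-40, north=14

The jumps are (-3, +1), (+6, -2), (-12, +4), (+24, -8) — a geometric progression with ratio -2.
step 5: east=8, north=-2 + (-48, +16) → east=-40, north=14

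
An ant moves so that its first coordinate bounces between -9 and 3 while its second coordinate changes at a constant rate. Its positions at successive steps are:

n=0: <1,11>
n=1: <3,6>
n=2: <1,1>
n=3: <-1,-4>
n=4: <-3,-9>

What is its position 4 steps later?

<-7,-29>

The first coordinate reflects between -9 and 3, moving 2 per step.
  step 5: -3 → -5
  step 6: -5 → -7
  step 7: -7 → -9
  step 8: -9 → -7
The second coordinate changes by -5 each step: at step 8 it is -29.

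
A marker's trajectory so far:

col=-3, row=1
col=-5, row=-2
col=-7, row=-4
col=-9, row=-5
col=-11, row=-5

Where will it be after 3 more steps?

col=-17, row=1

First differences are (-2, -3), (-2, -2), (-2, -1), (-2, +0); their common second difference is (+0, +1) (constant acceleration).
step 5: col=-11, row=-5 + (-2, +1) → col=-13, row=-4
step 6: col=-13, row=-4 + (-2, +2) → col=-15, row=-2
step 7: col=-15, row=-2 + (-2, +3) → col=-17, row=1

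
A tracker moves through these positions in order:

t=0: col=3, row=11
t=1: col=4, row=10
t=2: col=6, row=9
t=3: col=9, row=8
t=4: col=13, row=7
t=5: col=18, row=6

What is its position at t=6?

First differences are (+1,-1), (+2,-1), (+3,-1), (+4,-1), (+5,-1); their common second difference is (+1,+0) (constant acceleration).
step 6: col=18, row=6 + (+6,-1) → col=24, row=5

col=24, row=5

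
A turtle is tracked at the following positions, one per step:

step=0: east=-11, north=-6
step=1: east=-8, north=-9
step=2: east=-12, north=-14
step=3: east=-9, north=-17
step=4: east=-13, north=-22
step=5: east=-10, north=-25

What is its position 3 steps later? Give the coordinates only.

Step-to-step displacements: (+3, -3), (-4, -5), (+3, -3), (-4, -5), (+3, -3) — a repeating cycle of length 2.
step 6: apply (-4, -5) → east=-14, north=-30
step 7: apply (+3, -3) → east=-11, north=-33
step 8: apply (-4, -5) → east=-15, north=-38

east=-15, north=-38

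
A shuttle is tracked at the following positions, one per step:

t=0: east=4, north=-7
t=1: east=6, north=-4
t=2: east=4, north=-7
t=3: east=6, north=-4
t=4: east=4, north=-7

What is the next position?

east=6, north=-4

Consecutive displacements (+2, +3), (-2, -3), (+2, +3), (-2, -3) scale by a factor of -1 each step.
step 5: east=4, north=-7 + (+2, +3) → east=6, north=-4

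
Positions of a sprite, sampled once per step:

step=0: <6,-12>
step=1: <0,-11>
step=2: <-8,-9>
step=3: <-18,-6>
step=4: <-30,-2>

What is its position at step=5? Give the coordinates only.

<-44,3>

Successive displacements: <-6,+1>, <-8,+2>, <-10,+3>, <-12,+4> — each changes by <-2,+1>.
step 5: <-30,-2> + <-14,+5> → <-44,3>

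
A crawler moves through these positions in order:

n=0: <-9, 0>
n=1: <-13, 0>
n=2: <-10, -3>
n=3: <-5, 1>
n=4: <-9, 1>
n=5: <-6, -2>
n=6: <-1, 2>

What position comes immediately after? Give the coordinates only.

Differencing gives <-4, +0>, <+3, -3>, <+5, +4>, <-4, +0>, <+3, -3>, <+5, +4>. This is the pattern <-4, +0>, <+3, -3>, <+5, +4> repeated.
step 7: apply <-4, +0> → <-5, 2>

<-5, 2>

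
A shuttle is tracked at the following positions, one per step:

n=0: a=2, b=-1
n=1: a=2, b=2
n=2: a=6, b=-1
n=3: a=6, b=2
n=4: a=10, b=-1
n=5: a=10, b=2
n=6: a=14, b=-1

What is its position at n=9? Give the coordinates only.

The moves between consecutive positions are (+0, +3), (+4, -3), (+0, +3), (+4, -3), (+0, +3), (+4, -3); they repeat the 2-cycle [(+0, +3), (+4, -3)].
step 7: apply (+0, +3) → a=14, b=2
step 8: apply (+4, -3) → a=18, b=-1
step 9: apply (+0, +3) → a=18, b=2

a=18, b=2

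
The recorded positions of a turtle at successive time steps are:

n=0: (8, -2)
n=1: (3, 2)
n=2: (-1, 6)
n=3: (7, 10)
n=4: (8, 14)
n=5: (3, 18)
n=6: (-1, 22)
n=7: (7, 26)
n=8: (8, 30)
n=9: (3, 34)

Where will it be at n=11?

(7, 42)

First: cycles through 8, 3, -1, 7 every 4 steps. Step 11 lands at position 3 of the cycle → 7.
Second: linear, +4 per step → 42 at step 11.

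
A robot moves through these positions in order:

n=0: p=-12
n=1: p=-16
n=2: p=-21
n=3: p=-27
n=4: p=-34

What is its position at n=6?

p=-51

Taking differences between consecutive positions: -4, -5, -6, -7. These grow by -1 each step.
step 5: -34 − 8 → p=-42
step 6: -42 − 9 → p=-51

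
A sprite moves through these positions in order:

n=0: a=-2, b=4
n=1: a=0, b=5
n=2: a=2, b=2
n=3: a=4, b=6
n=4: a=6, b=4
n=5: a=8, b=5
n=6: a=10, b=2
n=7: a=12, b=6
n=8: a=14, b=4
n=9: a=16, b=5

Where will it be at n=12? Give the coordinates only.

A: linear, +2 per step → 22 at step 12.
B: cycles through 4, 5, 2, 6 every 4 steps. Step 12 lands at position 0 of the cycle → 4.

a=22, b=4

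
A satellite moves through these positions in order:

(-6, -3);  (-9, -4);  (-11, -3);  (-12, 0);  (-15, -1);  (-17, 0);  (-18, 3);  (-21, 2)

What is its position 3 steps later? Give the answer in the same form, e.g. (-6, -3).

Step-to-step displacements: (-3, -1), (-2, +1), (-1, +3), (-3, -1), (-2, +1), (-1, +3), (-3, -1) — a repeating cycle of length 3.
step 8: apply (-2, +1) → (-23, 3)
step 9: apply (-1, +3) → (-24, 6)
step 10: apply (-3, -1) → (-27, 5)

(-27, 5)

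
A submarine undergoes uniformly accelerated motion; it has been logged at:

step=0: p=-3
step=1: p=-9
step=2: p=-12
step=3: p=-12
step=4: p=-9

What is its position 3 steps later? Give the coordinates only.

First differences are -6, -3, +0, +3; their common second difference is +3 (constant acceleration).
step 5: -9 + 6 → p=-3
step 6: -3 + 9 → p=6
step 7: 6 + 12 → p=18

p=18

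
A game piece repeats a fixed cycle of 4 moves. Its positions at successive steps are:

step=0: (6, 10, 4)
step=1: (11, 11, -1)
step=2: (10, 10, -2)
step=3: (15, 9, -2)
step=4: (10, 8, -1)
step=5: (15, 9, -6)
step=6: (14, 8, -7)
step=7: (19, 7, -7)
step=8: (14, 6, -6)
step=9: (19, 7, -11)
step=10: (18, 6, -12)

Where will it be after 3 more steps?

(23, 5, -16)

Differencing gives (+5, +1, -5), (-1, -1, -1), (+5, -1, +0), (-5, -1, +1), (+5, +1, -5), (-1, -1, -1), (+5, -1, +0), (-5, -1, +1), (+5, +1, -5), (-1, -1, -1). This is the pattern (+5, +1, -5), (-1, -1, -1), (+5, -1, +0), (-5, -1, +1) repeated.
step 11: apply (+5, -1, +0) → (23, 5, -12)
step 12: apply (-5, -1, +1) → (18, 4, -11)
step 13: apply (+5, +1, -5) → (23, 5, -16)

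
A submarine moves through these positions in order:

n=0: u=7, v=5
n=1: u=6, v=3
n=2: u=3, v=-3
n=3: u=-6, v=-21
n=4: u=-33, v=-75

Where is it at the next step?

u=-114, v=-237

Step-to-step displacements: (-1,-2), (-3,-6), (-9,-18), (-27,-54); each is 3× the previous.
step 5: u=-33, v=-75 + (-81,-162) → u=-114, v=-237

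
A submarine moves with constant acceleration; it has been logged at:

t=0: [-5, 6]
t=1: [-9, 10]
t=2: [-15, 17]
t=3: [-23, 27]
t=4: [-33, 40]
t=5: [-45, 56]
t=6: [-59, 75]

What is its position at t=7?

[-75, 97]

First differences are [-4, +4], [-6, +7], [-8, +10], [-10, +13], [-12, +16], [-14, +19]; their common second difference is [-2, +3] (constant acceleration).
step 7: [-59, 75] + [-16, +22] → [-75, 97]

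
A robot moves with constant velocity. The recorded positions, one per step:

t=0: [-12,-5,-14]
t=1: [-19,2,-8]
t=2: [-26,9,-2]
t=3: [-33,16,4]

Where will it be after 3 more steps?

Each step adds [-7,+7,+6] to the position.
step 4: [-33,16,4] + [-7,+7,+6] → [-40,23,10]
step 5: [-40,23,10] + [-7,+7,+6] → [-47,30,16]
step 6: [-47,30,16] + [-7,+7,+6] → [-54,37,22]

[-54,37,22]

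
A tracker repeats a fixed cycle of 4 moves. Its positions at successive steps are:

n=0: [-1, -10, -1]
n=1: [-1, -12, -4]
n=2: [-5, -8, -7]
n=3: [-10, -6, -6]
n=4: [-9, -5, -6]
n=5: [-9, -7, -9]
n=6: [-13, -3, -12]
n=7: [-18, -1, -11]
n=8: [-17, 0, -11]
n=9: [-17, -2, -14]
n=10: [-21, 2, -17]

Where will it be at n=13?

Step-to-step displacements: [+0, -2, -3], [-4, +4, -3], [-5, +2, +1], [+1, +1, +0], [+0, -2, -3], [-4, +4, -3], [-5, +2, +1], [+1, +1, +0], [+0, -2, -3], [-4, +4, -3] — a repeating cycle of length 4.
step 11: apply [-5, +2, +1] → [-26, 4, -16]
step 12: apply [+1, +1, +0] → [-25, 5, -16]
step 13: apply [+0, -2, -3] → [-25, 3, -19]

[-25, 3, -19]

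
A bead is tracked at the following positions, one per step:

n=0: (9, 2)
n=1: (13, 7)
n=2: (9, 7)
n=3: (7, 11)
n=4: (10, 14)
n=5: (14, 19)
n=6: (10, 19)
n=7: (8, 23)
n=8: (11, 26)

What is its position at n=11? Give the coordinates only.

(9, 35)

Step-to-step displacements: (+4, +5), (-4, +0), (-2, +4), (+3, +3), (+4, +5), (-4, +0), (-2, +4), (+3, +3) — a repeating cycle of length 4.
step 9: apply (+4, +5) → (15, 31)
step 10: apply (-4, +0) → (11, 31)
step 11: apply (-2, +4) → (9, 35)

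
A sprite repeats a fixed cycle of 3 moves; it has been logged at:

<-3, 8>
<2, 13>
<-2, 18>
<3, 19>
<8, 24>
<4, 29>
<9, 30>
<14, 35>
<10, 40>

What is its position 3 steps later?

The moves between consecutive positions are <+5, +5>, <-4, +5>, <+5, +1>, <+5, +5>, <-4, +5>, <+5, +1>, <+5, +5>, <-4, +5>; they repeat the 3-cycle [<+5, +5>, <-4, +5>, <+5, +1>].
step 9: apply <+5, +1> → <15, 41>
step 10: apply <+5, +5> → <20, 46>
step 11: apply <-4, +5> → <16, 51>

<16, 51>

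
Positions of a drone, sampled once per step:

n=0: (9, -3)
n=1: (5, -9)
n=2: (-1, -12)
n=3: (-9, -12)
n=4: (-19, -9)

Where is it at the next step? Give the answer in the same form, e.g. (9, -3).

(-31, -3)

Taking differences between consecutive positions: (-4, -6), (-6, -3), (-8, +0), (-10, +3). These grow by (-2, +3) each step.
step 5: (-19, -9) + (-12, +6) → (-31, -3)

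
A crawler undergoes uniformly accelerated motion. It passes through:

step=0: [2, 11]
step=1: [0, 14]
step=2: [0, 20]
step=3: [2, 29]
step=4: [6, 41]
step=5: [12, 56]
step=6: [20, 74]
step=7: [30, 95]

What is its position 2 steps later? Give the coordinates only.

[56, 146]

First differences are [-2, +3], [+0, +6], [+2, +9], [+4, +12], [+6, +15], [+8, +18], [+10, +21]; their common second difference is [+2, +3] (constant acceleration).
step 8: [30, 95] + [+12, +24] → [42, 119]
step 9: [42, 119] + [+14, +27] → [56, 146]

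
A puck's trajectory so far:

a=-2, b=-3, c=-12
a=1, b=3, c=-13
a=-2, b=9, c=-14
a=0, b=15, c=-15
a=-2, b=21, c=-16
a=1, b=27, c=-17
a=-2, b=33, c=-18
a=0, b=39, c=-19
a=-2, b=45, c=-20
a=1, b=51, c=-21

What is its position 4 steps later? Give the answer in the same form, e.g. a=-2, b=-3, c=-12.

The a coordinate repeats the cycle [-2, 1, -2, 0] with period 4; step 13 mod 4 = 1, giving 1.
The b coordinate changes by +6 each step, so at step 13 it is -3 + 13·(6) = 75.
The c coordinate changes by -1 each step, so at step 13 it is -12 + 13·(-1) = -25.

a=1, b=75, c=-25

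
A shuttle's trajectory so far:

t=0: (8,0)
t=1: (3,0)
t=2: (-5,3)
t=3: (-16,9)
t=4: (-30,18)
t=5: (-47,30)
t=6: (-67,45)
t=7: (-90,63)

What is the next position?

First differences are (-5,+0), (-8,+3), (-11,+6), (-14,+9), (-17,+12), (-20,+15), (-23,+18); their common second difference is (-3,+3) (constant acceleration).
step 8: (-90,63) + (-26,+21) → (-116,84)

(-116,84)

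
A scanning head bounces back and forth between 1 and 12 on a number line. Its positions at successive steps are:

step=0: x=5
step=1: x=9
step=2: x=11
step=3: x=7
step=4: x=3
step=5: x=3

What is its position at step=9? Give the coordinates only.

x=5

The value travels 4 per step and bounces off the walls at 1 and 12.
  step 6: 3 → 7
  step 7: 7 → 11
  step 8: 11 → 9
  step 9: 9 → 5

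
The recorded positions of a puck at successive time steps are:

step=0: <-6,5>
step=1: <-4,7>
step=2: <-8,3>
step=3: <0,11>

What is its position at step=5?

Consecutive displacements <+2,+2>, <-4,-4>, <+8,+8> scale by a factor of -2 each step.
step 4: <0,11> + <-16,-16> → <-16,-5>
step 5: <-16,-5> + <+32,+32> → <16,27>

<16,27>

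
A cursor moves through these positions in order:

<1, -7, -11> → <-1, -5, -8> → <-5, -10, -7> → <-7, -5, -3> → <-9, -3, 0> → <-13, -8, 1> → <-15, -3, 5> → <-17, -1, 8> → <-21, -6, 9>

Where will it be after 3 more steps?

<-29, -4, 17>

Step-to-step displacements: <-2, +2, +3>, <-4, -5, +1>, <-2, +5, +4>, <-2, +2, +3>, <-4, -5, +1>, <-2, +5, +4>, <-2, +2, +3>, <-4, -5, +1> — a repeating cycle of length 3.
step 9: apply <-2, +5, +4> → <-23, -1, 13>
step 10: apply <-2, +2, +3> → <-25, 1, 16>
step 11: apply <-4, -5, +1> → <-29, -4, 17>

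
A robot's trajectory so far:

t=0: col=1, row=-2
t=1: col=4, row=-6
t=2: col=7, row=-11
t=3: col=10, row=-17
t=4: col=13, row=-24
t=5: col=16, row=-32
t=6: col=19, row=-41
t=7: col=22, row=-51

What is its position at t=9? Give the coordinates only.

Taking differences between consecutive positions: (+3, -4), (+3, -5), (+3, -6), (+3, -7), (+3, -8), (+3, -9), (+3, -10). These grow by (+0, -1) each step.
step 8: col=22, row=-51 + (+3, -11) → col=25, row=-62
step 9: col=25, row=-62 + (+3, -12) → col=28, row=-74

col=28, row=-74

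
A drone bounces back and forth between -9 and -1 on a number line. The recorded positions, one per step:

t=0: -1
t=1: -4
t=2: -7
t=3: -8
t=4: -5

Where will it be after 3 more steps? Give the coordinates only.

-6

The value reflects between -9 and -1, moving 3 per step.
  step 5: -5 → -2
  step 6: -2 → -3
  step 7: -3 → -6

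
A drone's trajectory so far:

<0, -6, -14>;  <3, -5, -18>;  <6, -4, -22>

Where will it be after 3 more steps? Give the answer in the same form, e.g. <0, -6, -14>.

Each step adds <+3, +1, -4> to the position.
step 3: <6, -4, -22> + <+3, +1, -4> → <9, -3, -26>
step 4: <9, -3, -26> + <+3, +1, -4> → <12, -2, -30>
step 5: <12, -2, -30> + <+3, +1, -4> → <15, -1, -34>

<15, -1, -34>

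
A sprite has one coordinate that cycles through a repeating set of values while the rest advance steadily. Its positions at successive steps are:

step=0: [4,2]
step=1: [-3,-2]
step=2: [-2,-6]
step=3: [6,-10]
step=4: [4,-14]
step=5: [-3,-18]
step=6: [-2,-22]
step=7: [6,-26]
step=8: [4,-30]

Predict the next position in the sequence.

The first coordinate repeats the cycle [4, -3, -2, 6] with period 4; step 9 mod 4 = 1, giving -3.
The second coordinate changes by -4 each step, so at step 9 it is 2 + 9·(-4) = -34.

[-3,-34]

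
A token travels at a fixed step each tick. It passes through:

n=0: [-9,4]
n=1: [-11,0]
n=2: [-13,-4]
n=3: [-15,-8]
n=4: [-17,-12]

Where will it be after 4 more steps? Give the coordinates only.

[-25,-28]

Constant displacement of [-2,-4] per step.
step 5: [-17,-12] + [-2,-4] → [-19,-16]
step 6: [-19,-16] + [-2,-4] → [-21,-20]
step 7: [-21,-20] + [-2,-4] → [-23,-24]
step 8: [-23,-24] + [-2,-4] → [-25,-28]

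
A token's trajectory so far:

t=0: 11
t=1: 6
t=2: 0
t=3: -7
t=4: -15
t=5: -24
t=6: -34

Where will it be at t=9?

Taking differences between consecutive positions: -5, -6, -7, -8, -9, -10. These grow by -1 each step.
step 7: -34 − 11 → -45
step 8: -45 − 12 → -57
step 9: -57 − 13 → -70

-70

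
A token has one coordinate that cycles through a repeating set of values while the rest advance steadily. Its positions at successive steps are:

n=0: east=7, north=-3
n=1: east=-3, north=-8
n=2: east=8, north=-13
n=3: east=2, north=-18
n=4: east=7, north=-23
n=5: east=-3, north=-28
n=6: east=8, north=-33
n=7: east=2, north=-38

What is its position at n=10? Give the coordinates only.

east=8, north=-53

East: cycles through 7, -3, 8, 2 every 4 steps. Step 10 lands at position 2 of the cycle → 8.
North: linear, -5 per step → -53 at step 10.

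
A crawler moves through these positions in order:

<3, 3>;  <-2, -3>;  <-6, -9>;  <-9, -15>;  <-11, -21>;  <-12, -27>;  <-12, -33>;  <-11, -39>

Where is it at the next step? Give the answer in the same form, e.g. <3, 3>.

Successive displacements: <-5, -6>, <-4, -6>, <-3, -6>, <-2, -6>, <-1, -6>, <+0, -6>, <+1, -6> — each changes by <+1, +0>.
step 8: <-11, -39> + <+2, -6> → <-9, -45>

<-9, -45>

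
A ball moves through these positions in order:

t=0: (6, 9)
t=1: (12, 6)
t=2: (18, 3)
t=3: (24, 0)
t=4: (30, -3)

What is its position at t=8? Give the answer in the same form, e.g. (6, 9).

The position changes by (+6, -3) every step.
step 5: (30, -3) + (+6, -3) → (36, -6)
step 6: (36, -6) + (+6, -3) → (42, -9)
step 7: (42, -9) + (+6, -3) → (48, -12)
step 8: (48, -12) + (+6, -3) → (54, -15)

(54, -15)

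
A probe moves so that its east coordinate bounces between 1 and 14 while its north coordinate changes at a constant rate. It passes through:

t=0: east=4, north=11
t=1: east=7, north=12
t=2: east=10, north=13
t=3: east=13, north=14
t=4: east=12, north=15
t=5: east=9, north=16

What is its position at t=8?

The east coordinate reflects between 1 and 14, moving 3 per step.
  step 6: 9 → 6
  step 7: 6 → 3
  step 8: 3 → 2
The north coordinate changes by +1 each step: at step 8 it is 19.

east=2, north=19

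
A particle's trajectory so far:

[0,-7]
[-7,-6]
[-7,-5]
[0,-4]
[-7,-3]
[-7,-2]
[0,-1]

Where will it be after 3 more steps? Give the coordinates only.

[0,2]

First: cycles through 0, -7, -7 every 3 steps. Step 9 lands at position 0 of the cycle → 0.
Second: linear, +1 per step → 2 at step 9.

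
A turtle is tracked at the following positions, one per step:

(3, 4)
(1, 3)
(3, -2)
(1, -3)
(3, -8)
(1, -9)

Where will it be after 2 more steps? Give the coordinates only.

(1, -15)

Differencing gives (-2, -1), (+2, -5), (-2, -1), (+2, -5), (-2, -1). This is the pattern (-2, -1), (+2, -5) repeated.
step 6: apply (+2, -5) → (3, -14)
step 7: apply (-2, -1) → (1, -15)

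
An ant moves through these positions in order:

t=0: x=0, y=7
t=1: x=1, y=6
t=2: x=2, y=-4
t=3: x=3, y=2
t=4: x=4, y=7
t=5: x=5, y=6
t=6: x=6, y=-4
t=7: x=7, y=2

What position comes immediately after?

x=8, y=7

X: linear, +1 per step → 8 at step 8.
Y: cycles through 7, 6, -4, 2 every 4 steps. Step 8 lands at position 0 of the cycle → 7.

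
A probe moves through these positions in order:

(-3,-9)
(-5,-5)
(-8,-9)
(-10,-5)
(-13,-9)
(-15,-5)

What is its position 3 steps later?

(-23,-9)

Step-to-step displacements: (-2,+4), (-3,-4), (-2,+4), (-3,-4), (-2,+4) — a repeating cycle of length 2.
step 6: apply (-3,-4) → (-18,-9)
step 7: apply (-2,+4) → (-20,-5)
step 8: apply (-3,-4) → (-23,-9)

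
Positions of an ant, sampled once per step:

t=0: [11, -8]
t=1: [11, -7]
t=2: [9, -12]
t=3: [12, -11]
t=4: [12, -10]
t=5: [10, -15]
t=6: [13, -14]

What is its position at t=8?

[11, -18]

Step-to-step displacements: [+0, +1], [-2, -5], [+3, +1], [+0, +1], [-2, -5], [+3, +1] — a repeating cycle of length 3.
step 7: apply [+0, +1] → [13, -13]
step 8: apply [-2, -5] → [11, -18]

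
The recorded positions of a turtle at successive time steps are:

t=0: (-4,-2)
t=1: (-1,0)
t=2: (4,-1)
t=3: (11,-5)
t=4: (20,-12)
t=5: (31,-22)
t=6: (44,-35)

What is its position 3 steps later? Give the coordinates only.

(95,-92)

First differences are (+3,+2), (+5,-1), (+7,-4), (+9,-7), (+11,-10), (+13,-13); their common second difference is (+2,-3) (constant acceleration).
step 7: (44,-35) + (+15,-16) → (59,-51)
step 8: (59,-51) + (+17,-19) → (76,-70)
step 9: (76,-70) + (+19,-22) → (95,-92)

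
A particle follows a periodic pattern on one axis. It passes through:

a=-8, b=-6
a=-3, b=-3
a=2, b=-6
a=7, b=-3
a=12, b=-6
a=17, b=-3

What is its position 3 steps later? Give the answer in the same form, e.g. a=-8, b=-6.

a=32, b=-6

The a coordinate changes by +5 each step, so at step 8 it is -8 + 8·(5) = 32.
The b coordinate repeats the cycle [-6, -3] with period 2; step 8 mod 2 = 0, giving -6.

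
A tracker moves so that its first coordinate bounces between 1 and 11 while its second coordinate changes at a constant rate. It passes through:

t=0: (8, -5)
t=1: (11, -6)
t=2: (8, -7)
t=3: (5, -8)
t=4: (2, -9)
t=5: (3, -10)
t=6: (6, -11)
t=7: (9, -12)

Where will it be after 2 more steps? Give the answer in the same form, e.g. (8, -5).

(7, -14)

The first coordinate travels 3 per step and bounces off the walls at 1 and 11.
  step 8: 9 → 10
  step 9: 10 → 7
The second coordinate changes by -1 each step: at step 9 it is -14.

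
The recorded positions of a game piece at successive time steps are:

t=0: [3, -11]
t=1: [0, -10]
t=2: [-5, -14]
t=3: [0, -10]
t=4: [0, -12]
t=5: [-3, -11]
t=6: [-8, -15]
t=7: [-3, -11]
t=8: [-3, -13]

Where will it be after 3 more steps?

Step-to-step displacements: [-3, +1], [-5, -4], [+5, +4], [+0, -2], [-3, +1], [-5, -4], [+5, +4], [+0, -2] — a repeating cycle of length 4.
step 9: apply [-3, +1] → [-6, -12]
step 10: apply [-5, -4] → [-11, -16]
step 11: apply [+5, +4] → [-6, -12]

[-6, -12]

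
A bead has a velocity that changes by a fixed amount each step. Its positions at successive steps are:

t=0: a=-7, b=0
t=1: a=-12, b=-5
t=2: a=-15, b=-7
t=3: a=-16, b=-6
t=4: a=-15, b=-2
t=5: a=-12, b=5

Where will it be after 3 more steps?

a=9, b=44

First differences are (-5,-5), (-3,-2), (-1,+1), (+1,+4), (+3,+7); their common second difference is (+2,+3) (constant acceleration).
step 6: a=-12, b=5 + (+5,+10) → a=-7, b=15
step 7: a=-7, b=15 + (+7,+13) → a=0, b=28
step 8: a=0, b=28 + (+9,+16) → a=9, b=44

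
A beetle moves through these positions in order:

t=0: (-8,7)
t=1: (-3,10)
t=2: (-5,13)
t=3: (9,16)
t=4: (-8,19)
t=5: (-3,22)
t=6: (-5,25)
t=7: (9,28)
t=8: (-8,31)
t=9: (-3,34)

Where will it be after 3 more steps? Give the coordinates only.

The first coordinate repeats the cycle [-8, -3, -5, 9] with period 4; step 12 mod 4 = 0, giving -8.
The second coordinate changes by +3 each step, so at step 12 it is 7 + 12·(3) = 43.

(-8,43)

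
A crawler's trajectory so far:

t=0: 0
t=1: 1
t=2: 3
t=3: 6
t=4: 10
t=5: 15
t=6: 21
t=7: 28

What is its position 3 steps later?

Successive displacements: +1, +2, +3, +4, +5, +6, +7 — each changes by +1.
step 8: 28 + 8 → 36
step 9: 36 + 9 → 45
step 10: 45 + 10 → 55

55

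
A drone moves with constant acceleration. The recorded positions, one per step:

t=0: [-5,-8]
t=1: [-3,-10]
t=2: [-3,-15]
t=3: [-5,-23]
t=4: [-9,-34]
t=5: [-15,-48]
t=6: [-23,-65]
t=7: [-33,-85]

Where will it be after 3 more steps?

Successive displacements: [+2,-2], [+0,-5], [-2,-8], [-4,-11], [-6,-14], [-8,-17], [-10,-20] — each changes by [-2,-3].
step 8: [-33,-85] + [-12,-23] → [-45,-108]
step 9: [-45,-108] + [-14,-26] → [-59,-134]
step 10: [-59,-134] + [-16,-29] → [-75,-163]

[-75,-163]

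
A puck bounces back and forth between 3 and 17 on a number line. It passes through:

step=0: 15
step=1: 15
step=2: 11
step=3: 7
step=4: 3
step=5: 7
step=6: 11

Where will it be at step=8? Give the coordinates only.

15

The value travels 4 per step and bounces off the walls at 3 and 17.
  step 7: 11 → 15
  step 8: 15 → 15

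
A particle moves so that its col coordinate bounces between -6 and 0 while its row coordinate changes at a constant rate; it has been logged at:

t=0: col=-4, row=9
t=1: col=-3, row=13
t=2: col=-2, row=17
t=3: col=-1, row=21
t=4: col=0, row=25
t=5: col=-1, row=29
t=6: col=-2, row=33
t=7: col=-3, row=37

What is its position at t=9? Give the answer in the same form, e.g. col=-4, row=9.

col=-5, row=45

The col coordinate travels 1 per step and bounces off the walls at -6 and 0.
  step 8: -3 → -4
  step 9: -4 → -5
The row coordinate changes by +4 each step: at step 9 it is 45.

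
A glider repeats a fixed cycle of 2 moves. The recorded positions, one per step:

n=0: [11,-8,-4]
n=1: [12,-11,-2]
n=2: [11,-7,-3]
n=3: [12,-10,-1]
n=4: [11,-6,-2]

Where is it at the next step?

[12,-9,0]

Step-to-step displacements: [+1,-3,+2], [-1,+4,-1], [+1,-3,+2], [-1,+4,-1] — a repeating cycle of length 2.
step 5: apply [+1,-3,+2] → [12,-9,0]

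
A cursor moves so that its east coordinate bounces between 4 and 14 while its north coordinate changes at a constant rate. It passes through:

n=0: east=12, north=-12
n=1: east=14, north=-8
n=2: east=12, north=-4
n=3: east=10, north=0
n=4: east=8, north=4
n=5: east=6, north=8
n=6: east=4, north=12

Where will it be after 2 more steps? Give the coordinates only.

east=8, north=20

The east coordinate reflects between 4 and 14, moving 2 per step.
  step 7: 4 → 6
  step 8: 6 → 8
The north coordinate changes by +4 each step: at step 8 it is 20.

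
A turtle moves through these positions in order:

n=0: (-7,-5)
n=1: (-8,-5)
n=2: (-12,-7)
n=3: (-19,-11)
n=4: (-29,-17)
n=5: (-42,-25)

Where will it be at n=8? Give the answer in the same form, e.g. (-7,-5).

(-99,-61)

Taking differences between consecutive positions: (-1,+0), (-4,-2), (-7,-4), (-10,-6), (-13,-8). These grow by (-3,-2) each step.
step 6: (-42,-25) + (-16,-10) → (-58,-35)
step 7: (-58,-35) + (-19,-12) → (-77,-47)
step 8: (-77,-47) + (-22,-14) → (-99,-61)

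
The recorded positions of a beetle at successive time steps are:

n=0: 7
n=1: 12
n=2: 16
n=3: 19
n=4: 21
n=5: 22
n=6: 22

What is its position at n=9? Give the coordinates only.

16

Successive displacements: +5, +4, +3, +2, +1, +0 — each changes by -1.
step 7: 22 − 1 → 21
step 8: 21 − 2 → 19
step 9: 19 − 3 → 16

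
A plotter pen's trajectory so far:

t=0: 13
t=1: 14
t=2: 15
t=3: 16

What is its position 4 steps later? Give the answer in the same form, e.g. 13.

20

The position changes by +1 every step.
step 4: 16 + 1 → 17
step 5: 17 + 1 → 18
step 6: 18 + 1 → 19
step 7: 19 + 1 → 20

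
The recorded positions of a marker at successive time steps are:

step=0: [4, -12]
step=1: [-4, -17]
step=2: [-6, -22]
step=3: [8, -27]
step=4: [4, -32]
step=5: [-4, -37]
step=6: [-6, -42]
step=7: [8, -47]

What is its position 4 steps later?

First: cycles through 4, -4, -6, 8 every 4 steps. Step 11 lands at position 3 of the cycle → 8.
Second: linear, -5 per step → -67 at step 11.

[8, -67]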